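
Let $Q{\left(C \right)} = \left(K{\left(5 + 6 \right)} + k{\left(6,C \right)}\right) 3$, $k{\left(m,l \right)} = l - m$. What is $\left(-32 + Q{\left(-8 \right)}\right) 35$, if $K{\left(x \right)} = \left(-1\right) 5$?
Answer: $-3115$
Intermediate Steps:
$K{\left(x \right)} = -5$
$Q{\left(C \right)} = -33 + 3 C$ ($Q{\left(C \right)} = \left(-5 + \left(C - 6\right)\right) 3 = \left(-5 + \left(-6 + C\right)\right) 3 = \left(-11 + C\right) 3 = -33 + 3 C$)
$\left(-32 + Q{\left(-8 \right)}\right) 35 = \left(-32 + \left(-33 + 3 \left(-8\right)\right)\right) 35 = \left(-32 - 57\right) 35 = \left(-89\right) 35 = -3115$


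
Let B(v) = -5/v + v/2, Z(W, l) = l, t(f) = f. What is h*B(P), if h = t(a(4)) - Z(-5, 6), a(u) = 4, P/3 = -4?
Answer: 67/6 ≈ 11.167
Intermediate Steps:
P = -12 (P = 3*(-4) = -12)
B(v) = v/2 - 5/v (B(v) = -5/v + v*(½) = -5/v + v/2 = v/2 - 5/v)
h = -2 (h = 4 - 1*6 = 4 - 6 = -2)
h*B(P) = -2*((½)*(-12) - 5/(-12)) = -2*(-6 - 5*(-1/12)) = -2*(-6 + 5/12) = -2*(-67/12) = 67/6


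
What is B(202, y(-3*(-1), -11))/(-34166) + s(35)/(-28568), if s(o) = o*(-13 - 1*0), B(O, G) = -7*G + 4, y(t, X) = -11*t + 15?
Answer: 5915845/488027144 ≈ 0.012122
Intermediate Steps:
y(t, X) = 15 - 11*t
B(O, G) = 4 - 7*G
s(o) = -13*o (s(o) = o*(-13 + 0) = o*(-13) = -13*o)
B(202, y(-3*(-1), -11))/(-34166) + s(35)/(-28568) = (4 - 7*(15 - (-33)*(-1)))/(-34166) - 13*35/(-28568) = (4 - 7*(15 - 11*3))*(-1/34166) - 455*(-1/28568) = (4 - 7*(15 - 33))*(-1/34166) + 455/28568 = (4 - 7*(-18))*(-1/34166) + 455/28568 = (4 + 126)*(-1/34166) + 455/28568 = 130*(-1/34166) + 455/28568 = -65/17083 + 455/28568 = 5915845/488027144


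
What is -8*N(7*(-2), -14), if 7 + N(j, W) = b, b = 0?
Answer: 56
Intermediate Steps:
N(j, W) = -7 (N(j, W) = -7 + 0 = -7)
-8*N(7*(-2), -14) = -8*(-7) = 56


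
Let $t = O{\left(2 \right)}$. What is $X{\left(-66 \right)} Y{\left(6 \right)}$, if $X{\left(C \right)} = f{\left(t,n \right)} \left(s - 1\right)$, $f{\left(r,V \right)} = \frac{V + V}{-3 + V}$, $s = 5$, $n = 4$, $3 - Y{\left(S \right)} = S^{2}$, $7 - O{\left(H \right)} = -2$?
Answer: $-1056$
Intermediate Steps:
$O{\left(H \right)} = 9$ ($O{\left(H \right)} = 7 - -2 = 7 + 2 = 9$)
$t = 9$
$Y{\left(S \right)} = 3 - S^{2}$
$f{\left(r,V \right)} = \frac{2 V}{-3 + V}$
$X{\left(C \right)} = 32$ ($X{\left(C \right)} = 2 \cdot 4 \frac{1}{-3 + 4} \left(5 - 1\right) = 2 \cdot 4 \cdot 1^{-1} \cdot 4 = 2 \cdot 4 \cdot 1 \cdot 4 = 8 \cdot 4 = 32$)
$X{\left(-66 \right)} Y{\left(6 \right)} = 32 \left(3 - 6^{2}\right) = 32 \left(3 - 36\right) = 32 \left(-33\right) = -1056$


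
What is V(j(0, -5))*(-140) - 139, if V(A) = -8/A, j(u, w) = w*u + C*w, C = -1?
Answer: 85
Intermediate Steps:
j(u, w) = -w + u*w (j(u, w) = w*u - w = u*w - w = -w + u*w)
V(j(0, -5))*(-140) - 139 = -8*(-1/(5*(-1 + 0)))*(-140) - 139 = -8/((-5*(-1)))*(-140) - 139 = -8/5*(-140) - 139 = 224 - 139 = 85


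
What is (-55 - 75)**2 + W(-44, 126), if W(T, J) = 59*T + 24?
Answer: 14328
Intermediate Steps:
W(T, J) = 24 + 59*T
(-55 - 75)**2 + W(-44, 126) = (-55 - 75)**2 + (24 + 59*(-44)) = (-130)**2 + (24 - 2596) = 16900 - 2572 = 14328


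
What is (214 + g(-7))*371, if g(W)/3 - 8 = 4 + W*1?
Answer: 84959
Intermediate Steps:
g(W) = 36 + 3*W (g(W) = 24 + 3*(4 + W*1) = 24 + 3*(4 + W) = 24 + (12 + 3*W) = 36 + 3*W)
(214 + g(-7))*371 = (214 + (36 + 3*(-7)))*371 = (214 + (36 - 21))*371 = (214 + 15)*371 = 229*371 = 84959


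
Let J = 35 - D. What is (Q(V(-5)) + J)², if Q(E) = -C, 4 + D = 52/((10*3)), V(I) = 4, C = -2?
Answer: 346921/225 ≈ 1541.9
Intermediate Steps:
D = -34/15 (D = -4 + 52/((10*3)) = -4 + 52/30 = -4 + 52*(1/30) = -4 + 26/15 = -34/15 ≈ -2.2667)
J = 559/15 (J = 35 - 1*(-34/15) = 35 + 34/15 = 559/15 ≈ 37.267)
Q(E) = 2 (Q(E) = -1*(-2) = 2)
(Q(V(-5)) + J)² = (2 + 559/15)² = (589/15)² = 346921/225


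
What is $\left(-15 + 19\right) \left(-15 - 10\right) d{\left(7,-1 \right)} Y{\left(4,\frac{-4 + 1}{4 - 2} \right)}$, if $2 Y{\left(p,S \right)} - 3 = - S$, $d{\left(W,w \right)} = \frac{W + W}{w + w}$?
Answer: $1575$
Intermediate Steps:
$d{\left(W,w \right)} = \frac{W}{w}$ ($d{\left(W,w \right)} = \frac{2 W}{2 w} = 2 W \frac{1}{2 w} = \frac{W}{w}$)
$Y{\left(p,S \right)} = \frac{3}{2} - \frac{S}{2}$ ($Y{\left(p,S \right)} = \frac{3}{2} + \frac{\left(-1\right) S}{2} = \frac{3}{2} - \frac{S}{2}$)
$\left(-15 + 19\right) \left(-15 - 10\right) d{\left(7,-1 \right)} Y{\left(4,\frac{-4 + 1}{4 - 2} \right)} = \left(-15 + 19\right) \left(-15 - 10\right) \frac{7}{-1} \left(\frac{3}{2} - \frac{\left(-4 + 1\right) \frac{1}{4 - 2}}{2}\right) = 4 \left(-25\right) 7 \left(-1\right) \left(\frac{3}{2} - \frac{\left(-3\right) \frac{1}{2}}{2}\right) = \left(-100\right) \left(-7\right) \left(\frac{3}{2} - \frac{\left(-3\right) \frac{1}{2}}{2}\right) = 700 \left(\frac{3}{2} - - \frac{3}{4}\right) = 700 \left(\frac{3}{2} + \frac{3}{4}\right) = 700 \cdot \frac{9}{4} = 1575$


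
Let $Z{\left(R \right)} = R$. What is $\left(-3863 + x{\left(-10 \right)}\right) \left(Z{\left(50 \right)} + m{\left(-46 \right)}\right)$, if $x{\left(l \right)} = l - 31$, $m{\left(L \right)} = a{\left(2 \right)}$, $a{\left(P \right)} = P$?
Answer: $-203008$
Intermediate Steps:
$m{\left(L \right)} = 2$
$x{\left(l \right)} = -31 + l$ ($x{\left(l \right)} = l - 31 = -31 + l$)
$\left(-3863 + x{\left(-10 \right)}\right) \left(Z{\left(50 \right)} + m{\left(-46 \right)}\right) = \left(-3863 - 41\right) \left(50 + 2\right) = \left(-3863 - 41\right) 52 = \left(-3904\right) 52 = -203008$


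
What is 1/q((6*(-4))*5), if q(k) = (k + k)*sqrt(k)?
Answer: I*sqrt(30)/14400 ≈ 0.00038036*I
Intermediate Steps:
q(k) = 2*k**(3/2) (q(k) = (2*k)*sqrt(k) = 2*k**(3/2))
1/q((6*(-4))*5) = 1/(2*((6*(-4))*5)**(3/2)) = 1/(2*(-24*5)**(3/2)) = 1/(2*(-120)**(3/2)) = 1/(2*(-240*I*sqrt(30))) = 1/(-480*I*sqrt(30)) = I*sqrt(30)/14400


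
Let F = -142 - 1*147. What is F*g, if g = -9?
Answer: 2601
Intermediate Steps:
F = -289 (F = -142 - 147 = -289)
F*g = -289*(-9) = 2601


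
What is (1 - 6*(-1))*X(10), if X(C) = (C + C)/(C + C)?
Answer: 7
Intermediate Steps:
X(C) = 1 (X(C) = (2*C)/((2*C)) = (2*C)*(1/(2*C)) = 1)
(1 - 6*(-1))*X(10) = (1 - 6*(-1))*1 = (1 + 6)*1 = 7*1 = 7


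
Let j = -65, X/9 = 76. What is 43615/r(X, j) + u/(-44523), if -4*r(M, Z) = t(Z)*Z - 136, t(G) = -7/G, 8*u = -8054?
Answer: 217276267/178092 ≈ 1220.0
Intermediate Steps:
X = 684 (X = 9*76 = 684)
u = -4027/4 (u = (1/8)*(-8054) = -4027/4 ≈ -1006.8)
r(M, Z) = 143/4 (r(M, Z) = -((-7/Z)*Z - 136)/4 = -(-7 - 136)/4 = -1/4*(-143) = 143/4)
43615/r(X, j) + u/(-44523) = 43615/(143/4) - 4027/4/(-44523) = 43615*(4/143) - 4027/4*(-1/44523) = 1220 + 4027/178092 = 217276267/178092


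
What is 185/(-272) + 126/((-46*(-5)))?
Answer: -4139/31280 ≈ -0.13232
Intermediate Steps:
185/(-272) + 126/((-46*(-5))) = 185*(-1/272) + 126/230 = -185/272 + 126*(1/230) = -185/272 + 63/115 = -4139/31280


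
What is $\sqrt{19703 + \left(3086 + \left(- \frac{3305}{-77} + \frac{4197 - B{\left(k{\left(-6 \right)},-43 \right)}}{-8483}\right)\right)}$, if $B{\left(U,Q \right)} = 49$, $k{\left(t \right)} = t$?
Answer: $\frac{\sqrt{33706659513142}}{38423} \approx 151.1$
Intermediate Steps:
$\sqrt{19703 + \left(3086 + \left(- \frac{3305}{-77} + \frac{4197 - B{\left(k{\left(-6 \right)},-43 \right)}}{-8483}\right)\right)} = \sqrt{19703 + \left(3086 + \left(- \frac{3305}{-77} + \frac{4197 - 49}{-8483}\right)\right)} = \sqrt{19703 + \left(3086 + \left(\left(-3305\right) \left(- \frac{1}{77}\right) + \left(4197 - 49\right) \left(- \frac{1}{8483}\right)\right)\right)} = \sqrt{19703 + \left(3086 + \left(\frac{3305}{77} + 4148 \left(- \frac{1}{8483}\right)\right)\right)} = \sqrt{19703 + \left(3086 + \left(\frac{3305}{77} - \frac{244}{499}\right)\right)} = \sqrt{19703 + \left(3086 + \frac{1630407}{38423}\right)} = \sqrt{19703 + \frac{120203785}{38423}} = \sqrt{\frac{877252154}{38423}} = \frac{\sqrt{33706659513142}}{38423}$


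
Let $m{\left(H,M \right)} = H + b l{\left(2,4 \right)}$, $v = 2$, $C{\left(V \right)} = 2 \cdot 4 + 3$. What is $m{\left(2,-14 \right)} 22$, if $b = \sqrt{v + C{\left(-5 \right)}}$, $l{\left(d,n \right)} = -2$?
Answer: $44 - 44 \sqrt{13} \approx -114.64$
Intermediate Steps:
$C{\left(V \right)} = 11$ ($C{\left(V \right)} = 8 + 3 = 11$)
$b = \sqrt{13}$ ($b = \sqrt{2 + 11} = \sqrt{13} \approx 3.6056$)
$m{\left(H,M \right)} = H - 2 \sqrt{13}$ ($m{\left(H,M \right)} = H + \sqrt{13} \left(-2\right) = H - 2 \sqrt{13}$)
$m{\left(2,-14 \right)} 22 = \left(2 - 2 \sqrt{13}\right) 22 = 44 - 44 \sqrt{13}$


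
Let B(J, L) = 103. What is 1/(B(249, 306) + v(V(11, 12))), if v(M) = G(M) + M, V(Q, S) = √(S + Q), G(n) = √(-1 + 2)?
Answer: 104/10793 - √23/10793 ≈ 0.0091915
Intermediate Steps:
G(n) = 1 (G(n) = √1 = 1)
V(Q, S) = √(Q + S)
v(M) = 1 + M
1/(B(249, 306) + v(V(11, 12))) = 1/(103 + (1 + √(11 + 12))) = 1/(103 + (1 + √23)) = 1/(104 + √23)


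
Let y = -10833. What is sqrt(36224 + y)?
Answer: sqrt(25391) ≈ 159.35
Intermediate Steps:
sqrt(36224 + y) = sqrt(36224 - 10833) = sqrt(25391)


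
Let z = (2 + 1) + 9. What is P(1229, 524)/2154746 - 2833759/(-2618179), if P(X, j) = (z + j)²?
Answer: 3429111612099/2820755363767 ≈ 1.2157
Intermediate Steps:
z = 12 (z = 3 + 9 = 12)
P(X, j) = (12 + j)²
P(1229, 524)/2154746 - 2833759/(-2618179) = (12 + 524)²/2154746 - 2833759/(-2618179) = 536²*(1/2154746) - 2833759*(-1/2618179) = 287296*(1/2154746) + 2833759/2618179 = 143648/1077373 + 2833759/2618179 = 3429111612099/2820755363767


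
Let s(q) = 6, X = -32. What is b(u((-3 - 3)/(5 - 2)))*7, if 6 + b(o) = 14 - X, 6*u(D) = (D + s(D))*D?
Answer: 280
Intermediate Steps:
u(D) = D*(6 + D)/6 (u(D) = ((D + 6)*D)/6 = ((6 + D)*D)/6 = (D*(6 + D))/6 = D*(6 + D)/6)
b(o) = 40 (b(o) = -6 + (14 - 1*(-32)) = -6 + (14 + 32) = -6 + 46 = 40)
b(u((-3 - 3)/(5 - 2)))*7 = 40*7 = 280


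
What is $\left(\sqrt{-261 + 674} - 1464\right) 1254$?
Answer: $-1835856 + 1254 \sqrt{413} \approx -1.8104 \cdot 10^{6}$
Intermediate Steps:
$\left(\sqrt{-261 + 674} - 1464\right) 1254 = \left(\sqrt{413} - 1464\right) 1254 = \left(-1464 + \sqrt{413}\right) 1254 = -1835856 + 1254 \sqrt{413}$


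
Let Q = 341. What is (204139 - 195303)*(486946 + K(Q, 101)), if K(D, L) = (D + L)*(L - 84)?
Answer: 4369048560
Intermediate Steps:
K(D, L) = (-84 + L)*(D + L) (K(D, L) = (D + L)*(-84 + L) = (-84 + L)*(D + L))
(204139 - 195303)*(486946 + K(Q, 101)) = (204139 - 195303)*(486946 + (101² - 84*341 - 84*101 + 341*101)) = 8836*(486946 + (10201 - 28644 - 8484 + 34441)) = 8836*(486946 + 7514) = 8836*494460 = 4369048560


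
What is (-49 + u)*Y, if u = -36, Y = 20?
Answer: -1700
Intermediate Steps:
(-49 + u)*Y = (-49 - 36)*20 = -85*20 = -1700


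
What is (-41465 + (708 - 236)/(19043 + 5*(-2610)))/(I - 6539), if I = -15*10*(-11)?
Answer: 248499273/29299777 ≈ 8.4813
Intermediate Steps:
I = 1650 (I = -150*(-11) = 1650)
(-41465 + (708 - 236)/(19043 + 5*(-2610)))/(I - 6539) = (-41465 + (708 - 236)/(19043 + 5*(-2610)))/(1650 - 6539) = (-41465 + 472/(19043 - 13050))/(-4889) = (-41465 + 472/5993)*(-1/4889) = -248499273/5993*(-1/4889) = 248499273/29299777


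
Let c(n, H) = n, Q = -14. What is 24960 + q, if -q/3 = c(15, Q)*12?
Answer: 24420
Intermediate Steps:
q = -540 (q = -45*12 = -3*180 = -540)
24960 + q = 24960 - 540 = 24420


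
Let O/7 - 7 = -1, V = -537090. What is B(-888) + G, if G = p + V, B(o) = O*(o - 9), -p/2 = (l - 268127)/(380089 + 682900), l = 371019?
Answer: -610968015380/1062989 ≈ -5.7476e+5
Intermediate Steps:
O = 42 (O = 49 + 7*(-1) = 49 - 7 = 42)
p = -205784/1062989 (p = -2*(371019 - 268127)/(380089 + 682900) = -205784/1062989 ≈ -0.19359)
B(o) = -378 + 42*o (B(o) = 42*(o - 9) = 42*(-9 + o) = -378 + 42*o)
G = -570920967794/1062989 (G = -205784/1062989 - 537090 = -570920967794/1062989 ≈ -5.3709e+5)
B(-888) + G = (-378 + 42*(-888)) - 570920967794/1062989 = (-378 - 37296) - 570920967794/1062989 = -37674 - 570920967794/1062989 = -610968015380/1062989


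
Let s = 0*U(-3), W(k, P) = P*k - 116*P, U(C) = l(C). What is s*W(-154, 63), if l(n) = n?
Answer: 0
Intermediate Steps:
U(C) = C
W(k, P) = -116*P + P*k
s = 0 (s = 0*(-3) = 0)
s*W(-154, 63) = 0*(63*(-116 - 154)) = 0*(63*(-270)) = 0*(-17010) = 0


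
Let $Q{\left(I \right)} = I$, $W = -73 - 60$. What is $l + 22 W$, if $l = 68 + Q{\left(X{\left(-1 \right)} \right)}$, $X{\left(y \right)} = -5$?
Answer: $-2863$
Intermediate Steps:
$W = -133$
$l = 63$ ($l = 68 - 5 = 63$)
$l + 22 W = 63 + 22 \left(-133\right) = 63 - 2926 = -2863$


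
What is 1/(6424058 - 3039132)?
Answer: 1/3384926 ≈ 2.9543e-7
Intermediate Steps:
1/(6424058 - 3039132) = 1/3384926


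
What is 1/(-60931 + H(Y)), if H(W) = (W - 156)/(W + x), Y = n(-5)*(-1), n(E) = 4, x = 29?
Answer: -5/304687 ≈ -1.6410e-5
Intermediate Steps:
Y = -4 (Y = 4*(-1) = -4)
H(W) = (-156 + W)/(29 + W) (H(W) = (W - 156)/(W + 29) = (-156 + W)/(29 + W))
1/(-60931 + H(Y)) = 1/(-60931 + (-156 - 4)/(29 - 4)) = 1/(-60931 - 160/25) = 1/(-60931 + (1/25)*(-160)) = 1/(-60931 - 32/5) = 1/(-304687/5) = -5/304687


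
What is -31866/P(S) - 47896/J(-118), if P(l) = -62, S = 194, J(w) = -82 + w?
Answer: 583922/775 ≈ 753.45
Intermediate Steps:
-31866/P(S) - 47896/J(-118) = -31866/(-62) - 47896/(-82 - 118) = -31866*(-1/62) - 47896/(-200) = 15933/31 - 47896*(-1/200) = 15933/31 + 5987/25 = 583922/775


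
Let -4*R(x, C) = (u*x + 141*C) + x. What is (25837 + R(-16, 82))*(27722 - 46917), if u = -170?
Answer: -854964495/2 ≈ -4.2748e+8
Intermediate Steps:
R(x, C) = -141*C/4 + 169*x/4 (R(x, C) = -((-170*x + 141*C) + x)/4 = -(-169*x + 141*C)/4 = -141*C/4 + 169*x/4)
(25837 + R(-16, 82))*(27722 - 46917) = (25837 + (-141/4*82 + (169/4)*(-16)))*(27722 - 46917) = (25837 + (-5781/2 - 676))*(-19195) = (25837 - 7133/2)*(-19195) = (44541/2)*(-19195) = -854964495/2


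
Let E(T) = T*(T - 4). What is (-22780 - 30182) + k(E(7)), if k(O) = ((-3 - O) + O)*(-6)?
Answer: -52944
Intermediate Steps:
E(T) = T*(-4 + T)
k(O) = 18 (k(O) = -3*(-6) = 18)
(-22780 - 30182) + k(E(7)) = (-22780 - 30182) + 18 = -52962 + 18 = -52944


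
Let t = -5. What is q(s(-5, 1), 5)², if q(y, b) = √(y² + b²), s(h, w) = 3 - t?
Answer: 89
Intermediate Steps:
s(h, w) = 8 (s(h, w) = 3 - 1*(-5) = 3 + 5 = 8)
q(y, b) = √(b² + y²)
q(s(-5, 1), 5)² = (√(5² + 8²))² = (√(25 + 64))² = (√89)² = 89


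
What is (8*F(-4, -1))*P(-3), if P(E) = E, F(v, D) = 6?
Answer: -144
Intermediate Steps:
(8*F(-4, -1))*P(-3) = (8*6)*(-3) = 48*(-3) = -144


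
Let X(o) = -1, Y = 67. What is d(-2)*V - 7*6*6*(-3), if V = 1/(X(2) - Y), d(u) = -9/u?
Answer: 102807/136 ≈ 755.93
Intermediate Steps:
V = -1/68 (V = 1/(-1 - 1*67) = 1/(-1 - 67) = 1/(-68) = -1/68 ≈ -0.014706)
d(-2)*V - 7*6*6*(-3) = -9/(-2)*(-1/68) - 7*6*6*(-3) = -9*(-½)*(-1/68) - 252*(-3) = (9/2)*(-1/68) - 7*(-108) = -9/136 + 756 = 102807/136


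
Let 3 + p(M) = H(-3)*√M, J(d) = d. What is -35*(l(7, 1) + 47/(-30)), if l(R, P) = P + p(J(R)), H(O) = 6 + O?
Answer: 749/6 - 105*√7 ≈ -152.97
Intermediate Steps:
p(M) = -3 + 3*√M (p(M) = -3 + (6 - 3)*√M = -3 + 3*√M)
l(R, P) = -3 + P + 3*√R (l(R, P) = P + (-3 + 3*√R) = -3 + P + 3*√R)
-35*(l(7, 1) + 47/(-30)) = -35*((-3 + 1 + 3*√7) + 47/(-30)) = -35*((-2 + 3*√7) + 47*(-1/30)) = -35*((-2 + 3*√7) - 47/30) = -35*(-107/30 + 3*√7) = 749/6 - 105*√7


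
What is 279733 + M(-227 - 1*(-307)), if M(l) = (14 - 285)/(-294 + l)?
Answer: 59863133/214 ≈ 2.7973e+5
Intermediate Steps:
M(l) = -271/(-294 + l)
279733 + M(-227 - 1*(-307)) = 279733 - 271/(-294 + (-227 - 1*(-307))) = 279733 - 271/(-294 + (-227 + 307)) = 279733 - 271/(-294 + 80) = 279733 - 271/(-214) = 279733 - 271*(-1/214) = 279733 + 271/214 = 59863133/214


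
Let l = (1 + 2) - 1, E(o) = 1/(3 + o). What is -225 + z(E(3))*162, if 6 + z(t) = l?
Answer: -873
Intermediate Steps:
l = 2 (l = 3 - 1 = 2)
z(t) = -4 (z(t) = -6 + 2 = -4)
-225 + z(E(3))*162 = -225 - 4*162 = -225 - 648 = -873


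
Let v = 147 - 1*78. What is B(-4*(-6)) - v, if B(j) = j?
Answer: -45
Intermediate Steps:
v = 69 (v = 147 - 78 = 69)
B(-4*(-6)) - v = -4*(-6) - 1*69 = 24 - 69 = -45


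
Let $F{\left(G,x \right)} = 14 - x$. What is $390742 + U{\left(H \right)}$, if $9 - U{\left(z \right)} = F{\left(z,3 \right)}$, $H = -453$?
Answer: $390740$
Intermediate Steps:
$U{\left(z \right)} = -2$ ($U{\left(z \right)} = 9 - \left(14 - 3\right) = 9 - 11 = -2$)
$390742 + U{\left(H \right)} = 390742 - 2 = 390740$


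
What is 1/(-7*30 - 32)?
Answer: -1/242 ≈ -0.0041322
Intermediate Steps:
1/(-7*30 - 32) = 1/(-210 - 32) = 1/(-242) = -1/242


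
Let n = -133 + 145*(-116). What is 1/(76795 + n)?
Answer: 1/59842 ≈ 1.6711e-5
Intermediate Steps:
n = -16953 (n = -133 - 16820 = -16953)
1/(76795 + n) = 1/(76795 - 16953) = 1/59842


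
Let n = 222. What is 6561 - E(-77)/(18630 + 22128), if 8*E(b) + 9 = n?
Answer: 713101897/108688 ≈ 6561.0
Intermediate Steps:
E(b) = 213/8 (E(b) = -9/8 + (⅛)*222 = -9/8 + 111/4 = 213/8)
6561 - E(-77)/(18630 + 22128) = 6561 - 213/(8*(18630 + 22128)) = 6561 - 213/(8*40758) = 6561 - 1*71/108688 = 6561 - 71/108688 = 713101897/108688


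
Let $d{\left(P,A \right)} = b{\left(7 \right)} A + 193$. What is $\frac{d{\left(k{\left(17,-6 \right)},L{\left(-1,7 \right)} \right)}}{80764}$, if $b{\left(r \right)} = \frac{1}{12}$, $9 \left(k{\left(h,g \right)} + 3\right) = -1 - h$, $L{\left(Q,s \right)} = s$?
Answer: $\frac{2323}{969168} \approx 0.0023969$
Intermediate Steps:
$k{\left(h,g \right)} = - \frac{28}{9} - \frac{h}{9}$ ($k{\left(h,g \right)} = -3 + \frac{-1 - h}{9} = -3 - \left(\frac{1}{9} + \frac{h}{9}\right) = - \frac{28}{9} - \frac{h}{9}$)
$b{\left(r \right)} = \frac{1}{12}$
$d{\left(P,A \right)} = 193 + \frac{A}{12}$ ($d{\left(P,A \right)} = \frac{A}{12} + 193 = 193 + \frac{A}{12}$)
$\frac{d{\left(k{\left(17,-6 \right)},L{\left(-1,7 \right)} \right)}}{80764} = \frac{193 + \frac{1}{12} \cdot 7}{80764} = \left(193 + \frac{7}{12}\right) \frac{1}{80764} = \frac{2323}{12} \cdot \frac{1}{80764} = \frac{2323}{969168}$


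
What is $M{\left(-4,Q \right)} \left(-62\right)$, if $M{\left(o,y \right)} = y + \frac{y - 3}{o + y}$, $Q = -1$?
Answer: $\frac{62}{5} \approx 12.4$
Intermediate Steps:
$M{\left(o,y \right)} = y + \frac{-3 + y}{o + y}$
$M{\left(-4,Q \right)} \left(-62\right) = \frac{-3 - 1 + \left(-1\right)^{2} - -4}{-4 - 1} \left(-62\right) = \frac{-3 - 1 + 1 + 4}{-5} \left(-62\right) = \left(- \frac{1}{5}\right) 1 \left(-62\right) = \left(- \frac{1}{5}\right) \left(-62\right) = \frac{62}{5}$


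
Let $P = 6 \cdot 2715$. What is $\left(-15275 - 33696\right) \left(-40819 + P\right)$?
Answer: $1201209659$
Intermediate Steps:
$P = 16290$
$\left(-15275 - 33696\right) \left(-40819 + P\right) = \left(-15275 - 33696\right) \left(-40819 + 16290\right) = \left(-48971\right) \left(-24529\right) = 1201209659$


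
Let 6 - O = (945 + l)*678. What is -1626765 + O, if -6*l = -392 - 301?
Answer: -2345778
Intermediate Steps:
l = 231/2 (l = -(-392 - 301)/6 = -1/6*(-693) = 231/2 ≈ 115.50)
O = -719013 (O = 6 - (945 + 231/2)*678 = 6 - 2121*678/2 = 6 - 1*719019 = 6 - 719019 = -719013)
-1626765 + O = -1626765 - 719013 = -2345778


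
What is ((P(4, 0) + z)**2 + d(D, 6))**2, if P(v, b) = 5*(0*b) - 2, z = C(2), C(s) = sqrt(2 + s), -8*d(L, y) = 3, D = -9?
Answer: 9/64 ≈ 0.14063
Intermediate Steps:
d(L, y) = -3/8 (d(L, y) = -1/8*3 = -3/8)
z = 2 (z = sqrt(2 + 2) = sqrt(4) = 2)
P(v, b) = -2 (P(v, b) = 5*0 - 2 = 0 - 2 = -2)
((P(4, 0) + z)**2 + d(D, 6))**2 = ((-2 + 2)**2 - 3/8)**2 = (0**2 - 3/8)**2 = (0 - 3/8)**2 = (-3/8)**2 = 9/64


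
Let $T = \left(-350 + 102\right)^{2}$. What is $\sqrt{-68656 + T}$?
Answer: $4 i \sqrt{447} \approx 84.569 i$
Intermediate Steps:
$T = 61504$ ($T = \left(-248\right)^{2} = 61504$)
$\sqrt{-68656 + T} = \sqrt{-68656 + 61504} = \sqrt{-7152} = 4 i \sqrt{447}$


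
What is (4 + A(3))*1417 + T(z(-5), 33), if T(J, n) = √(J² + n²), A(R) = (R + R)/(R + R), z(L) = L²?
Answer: 7085 + √1714 ≈ 7126.4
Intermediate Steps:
A(R) = 1 (A(R) = (2*R)/((2*R)) = (2*R)*(1/(2*R)) = 1)
(4 + A(3))*1417 + T(z(-5), 33) = (4 + 1)*1417 + √(((-5)²)² + 33²) = 5*1417 + √(25² + 1089) = 7085 + √(625 + 1089) = 7085 + √1714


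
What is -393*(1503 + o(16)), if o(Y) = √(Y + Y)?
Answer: -590679 - 1572*√2 ≈ -5.9290e+5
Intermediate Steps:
o(Y) = √2*√Y (o(Y) = √(2*Y) = √2*√Y)
-393*(1503 + o(16)) = -393*(1503 + √2*√16) = -393*(1503 + √2*4) = -393*(1503 + 4*√2) = -590679 - 1572*√2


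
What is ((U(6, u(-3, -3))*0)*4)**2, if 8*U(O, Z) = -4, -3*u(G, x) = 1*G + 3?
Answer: 0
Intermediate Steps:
u(G, x) = -1 - G/3 (u(G, x) = -(1*G + 3)/3 = -(G + 3)/3 = -(3 + G)/3 = -1 - G/3)
U(O, Z) = -1/2 (U(O, Z) = (1/8)*(-4) = -1/2)
((U(6, u(-3, -3))*0)*4)**2 = (-1/2*0*4)**2 = (0*4)**2 = 0**2 = 0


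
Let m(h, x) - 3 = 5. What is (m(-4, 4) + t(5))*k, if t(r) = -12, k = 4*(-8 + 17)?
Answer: -144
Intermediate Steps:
k = 36 (k = 4*9 = 36)
m(h, x) = 8 (m(h, x) = 3 + 5 = 8)
(m(-4, 4) + t(5))*k = (8 - 12)*36 = -4*36 = -144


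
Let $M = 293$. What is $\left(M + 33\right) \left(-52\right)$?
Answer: $-16952$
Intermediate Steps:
$\left(M + 33\right) \left(-52\right) = \left(293 + 33\right) \left(-52\right) = 326 \left(-52\right) = -16952$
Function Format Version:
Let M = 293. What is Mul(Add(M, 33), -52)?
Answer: -16952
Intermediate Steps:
Mul(Add(M, 33), -52) = Mul(Add(293, 33), -52) = Mul(326, -52) = -16952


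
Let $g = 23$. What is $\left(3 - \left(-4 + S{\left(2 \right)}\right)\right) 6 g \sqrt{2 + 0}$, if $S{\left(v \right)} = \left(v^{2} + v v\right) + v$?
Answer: $- 414 \sqrt{2} \approx -585.48$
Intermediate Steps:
$S{\left(v \right)} = v + 2 v^{2}$ ($S{\left(v \right)} = \left(v^{2} + v^{2}\right) + v = 2 v^{2} + v = v + 2 v^{2}$)
$\left(3 - \left(-4 + S{\left(2 \right)}\right)\right) 6 g \sqrt{2 + 0} = \left(3 + \left(4 - 2 \left(1 + 2 \cdot 2\right)\right)\right) 6 \cdot 23 \sqrt{2 + 0} = \left(3 + \left(4 - 2 \left(1 + 4\right)\right)\right) 6 \cdot 23 \sqrt{2} = \left(3 + \left(4 - 2 \cdot 5\right)\right) 6 \cdot 23 \sqrt{2} = \left(3 + \left(4 - 10\right)\right) 6 \cdot 23 \sqrt{2} = \left(3 - 6\right) 6 \cdot 23 \sqrt{2} = \left(-3\right) 6 \cdot 23 \sqrt{2} = \left(-18\right) 23 \sqrt{2} = - 414 \sqrt{2}$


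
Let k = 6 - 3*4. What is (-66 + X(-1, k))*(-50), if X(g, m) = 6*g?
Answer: 3600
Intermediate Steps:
k = -6 (k = 6 - 12 = -6)
(-66 + X(-1, k))*(-50) = (-66 + 6*(-1))*(-50) = (-66 - 6)*(-50) = -72*(-50) = 3600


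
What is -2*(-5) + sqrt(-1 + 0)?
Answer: 10 + I ≈ 10.0 + 1.0*I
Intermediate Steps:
-2*(-5) + sqrt(-1 + 0) = 10 + sqrt(-1) = 10 + I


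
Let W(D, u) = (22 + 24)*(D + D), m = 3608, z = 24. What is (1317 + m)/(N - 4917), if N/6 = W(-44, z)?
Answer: -985/5841 ≈ -0.16864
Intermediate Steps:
W(D, u) = 92*D (W(D, u) = 46*(2*D) = 92*D)
N = -24288 (N = 6*(92*(-44)) = 6*(-4048) = -24288)
(1317 + m)/(N - 4917) = (1317 + 3608)/(-24288 - 4917) = 4925/(-29205) = 4925*(-1/29205) = -985/5841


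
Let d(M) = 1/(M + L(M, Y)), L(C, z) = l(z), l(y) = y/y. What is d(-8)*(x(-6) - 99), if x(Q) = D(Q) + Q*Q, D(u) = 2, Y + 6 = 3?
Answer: 61/7 ≈ 8.7143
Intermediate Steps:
Y = -3 (Y = -6 + 3 = -3)
l(y) = 1
x(Q) = 2 + Q**2 (x(Q) = 2 + Q*Q = 2 + Q**2)
L(C, z) = 1
d(M) = 1/(1 + M) (d(M) = 1/(M + 1) = 1/(1 + M))
d(-8)*(x(-6) - 99) = ((2 + (-6)**2) - 99)/(1 - 8) = ((2 + 36) - 99)/(-7) = -(38 - 99)/7 = -1/7*(-61) = 61/7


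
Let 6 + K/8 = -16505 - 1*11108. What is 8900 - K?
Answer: 229852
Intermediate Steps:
K = -220952 (K = -48 + 8*(-16505 - 1*11108) = -48 + 8*(-16505 - 11108) = -48 + 8*(-27613) = -48 - 220904 = -220952)
8900 - K = 8900 - 1*(-220952) = 8900 + 220952 = 229852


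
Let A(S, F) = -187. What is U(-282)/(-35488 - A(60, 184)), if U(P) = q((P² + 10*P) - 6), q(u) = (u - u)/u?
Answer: 0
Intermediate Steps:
q(u) = 0 (q(u) = 0/u = 0)
U(P) = 0
U(-282)/(-35488 - A(60, 184)) = 0/(-35488 - 1*(-187)) = 0/(-35488 + 187) = 0/(-35301) = 0*(-1/35301) = 0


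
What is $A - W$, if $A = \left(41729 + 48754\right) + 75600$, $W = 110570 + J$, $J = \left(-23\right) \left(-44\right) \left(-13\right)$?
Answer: $68669$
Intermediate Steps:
$J = -13156$ ($J = 1012 \left(-13\right) = -13156$)
$W = 97414$ ($W = 110570 - 13156 = 97414$)
$A = 166083$ ($A = 90483 + 75600 = 166083$)
$A - W = 166083 - 97414 = 68669$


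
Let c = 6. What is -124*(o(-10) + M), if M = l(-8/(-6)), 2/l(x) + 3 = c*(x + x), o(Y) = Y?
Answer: 15872/13 ≈ 1220.9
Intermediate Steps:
l(x) = 2/(-3 + 12*x) (l(x) = 2/(-3 + 6*(x + x)) = 2/(-3 + 6*(2*x)) = 2/(-3 + 12*x))
M = 2/13 (M = 2/(3*(-1 + 4*(-8/(-6)))) = 2/(3*(-1 + 4*(-8*(-⅙)))) = 2/(3*(-1 + 4*(4/3))) = 2/(3*(-1 + 16/3)) = 2/(3*(13/3)) = (⅔)*(3/13) = 2/13 ≈ 0.15385)
-124*(o(-10) + M) = -124*(-10 + 2/13) = -124*(-128/13) = 15872/13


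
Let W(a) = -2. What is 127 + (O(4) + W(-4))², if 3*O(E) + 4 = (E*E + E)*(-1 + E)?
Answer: 3643/9 ≈ 404.78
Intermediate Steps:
O(E) = -4/3 + (-1 + E)*(E + E²)/3 (O(E) = -4/3 + ((E*E + E)*(-1 + E))/3 = -4/3 + ((E² + E)*(-1 + E))/3 = -4/3 + ((E + E²)*(-1 + E))/3 = -4/3 + ((-1 + E)*(E + E²))/3 = -4/3 + (-1 + E)*(E + E²)/3)
127 + (O(4) + W(-4))² = 127 + ((-4/3 - ⅓*4 + (⅓)*4³) - 2)² = 127 + ((-4/3 - 4/3 + (⅓)*64) - 2)² = 127 + ((-4/3 - 4/3 + 64/3) - 2)² = 127 + (56/3 - 2)² = 127 + (50/3)² = 127 + 2500/9 = 3643/9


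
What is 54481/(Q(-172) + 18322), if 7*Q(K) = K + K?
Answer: 381367/127910 ≈ 2.9815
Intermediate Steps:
Q(K) = 2*K/7 (Q(K) = (K + K)/7 = (2*K)/7 = 2*K/7)
54481/(Q(-172) + 18322) = 54481/((2/7)*(-172) + 18322) = 54481/(-344/7 + 18322) = 54481/(127910/7) = 54481*(7/127910) = 381367/127910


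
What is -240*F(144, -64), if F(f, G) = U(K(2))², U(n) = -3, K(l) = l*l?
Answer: -2160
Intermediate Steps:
K(l) = l²
F(f, G) = 9 (F(f, G) = (-3)² = 9)
-240*F(144, -64) = -240*9 = -2160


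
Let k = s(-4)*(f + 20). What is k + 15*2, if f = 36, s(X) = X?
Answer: -194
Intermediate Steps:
k = -224 (k = -4*(36 + 20) = -4*56 = -224)
k + 15*2 = -224 + 15*2 = -224 + 30 = -194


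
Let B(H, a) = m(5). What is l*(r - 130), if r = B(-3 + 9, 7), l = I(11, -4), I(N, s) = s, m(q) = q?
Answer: 500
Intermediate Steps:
B(H, a) = 5
l = -4
r = 5
l*(r - 130) = -4*(5 - 130) = -4*(-125) = 500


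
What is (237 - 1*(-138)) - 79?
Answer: 296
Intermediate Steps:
(237 - 1*(-138)) - 79 = (237 + 138) - 79 = 375 - 79 = 296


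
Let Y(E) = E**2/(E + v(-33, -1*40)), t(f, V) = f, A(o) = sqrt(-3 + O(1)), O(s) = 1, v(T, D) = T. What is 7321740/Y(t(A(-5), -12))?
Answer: 120808710 - 3660870*I*sqrt(2) ≈ 1.2081e+8 - 5.1773e+6*I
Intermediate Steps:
A(o) = I*sqrt(2) (A(o) = sqrt(-3 + 1) = sqrt(-2) = I*sqrt(2))
Y(E) = E**2/(-33 + E) (Y(E) = E**2/(E - 33) = E**2/(-33 + E))
7321740/Y(t(A(-5), -12)) = 7321740/(((I*sqrt(2))**2/(-33 + I*sqrt(2)))) = 7321740/((-2/(-33 + I*sqrt(2)))) = 7321740*(33/2 - I*sqrt(2)/2) = 120808710 - 3660870*I*sqrt(2)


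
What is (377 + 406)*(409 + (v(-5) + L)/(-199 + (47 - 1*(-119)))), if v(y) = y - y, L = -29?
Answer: 3530286/11 ≈ 3.2094e+5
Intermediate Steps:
v(y) = 0
(377 + 406)*(409 + (v(-5) + L)/(-199 + (47 - 1*(-119)))) = (377 + 406)*(409 + (0 - 29)/(-199 + (47 - 1*(-119)))) = 783*(409 - 29/(-199 + (47 + 119))) = 783*(409 - 29/(-199 + 166)) = 783*(409 - 29/(-33)) = 783*(409 - 29*(-1/33)) = 783*(409 + 29/33) = 783*(13526/33) = 3530286/11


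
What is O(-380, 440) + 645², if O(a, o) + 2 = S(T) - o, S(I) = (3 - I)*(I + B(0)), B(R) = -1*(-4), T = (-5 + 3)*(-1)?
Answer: 415589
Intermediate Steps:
T = 2 (T = -2*(-1) = 2)
B(R) = 4
S(I) = (3 - I)*(4 + I) (S(I) = (3 - I)*(I + 4) = (3 - I)*(4 + I))
O(a, o) = 4 - o (O(a, o) = -2 + ((12 - 1*2 - 1*2²) - o) = -2 + ((12 - 2 - 1*4) - o) = -2 + ((12 - 2 - 4) - o) = -2 + (6 - o) = 4 - o)
O(-380, 440) + 645² = (4 - 1*440) + 645² = (4 - 440) + 416025 = -436 + 416025 = 415589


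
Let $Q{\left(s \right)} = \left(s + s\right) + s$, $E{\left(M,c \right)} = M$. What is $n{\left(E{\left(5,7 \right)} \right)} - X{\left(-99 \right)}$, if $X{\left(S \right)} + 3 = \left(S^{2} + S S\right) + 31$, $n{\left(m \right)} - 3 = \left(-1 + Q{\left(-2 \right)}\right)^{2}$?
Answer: $-19578$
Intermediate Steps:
$Q{\left(s \right)} = 3 s$ ($Q{\left(s \right)} = 2 s + s = 3 s$)
$n{\left(m \right)} = 52$ ($n{\left(m \right)} = 3 + \left(-1 + 3 \left(-2\right)\right)^{2} = 3 + \left(-1 - 6\right)^{2} = 3 + \left(-7\right)^{2} = 3 + 49 = 52$)
$X{\left(S \right)} = 28 + 2 S^{2}$ ($X{\left(S \right)} = -3 + \left(\left(S^{2} + S S\right) + 31\right) = -3 + \left(\left(S^{2} + S^{2}\right) + 31\right) = -3 + \left(2 S^{2} + 31\right) = -3 + \left(31 + 2 S^{2}\right) = 28 + 2 S^{2}$)
$n{\left(E{\left(5,7 \right)} \right)} - X{\left(-99 \right)} = 52 - \left(28 + 2 \left(-99\right)^{2}\right) = 52 - \left(28 + 2 \cdot 9801\right) = 52 - \left(28 + 19602\right) = 52 - 19630 = -19578$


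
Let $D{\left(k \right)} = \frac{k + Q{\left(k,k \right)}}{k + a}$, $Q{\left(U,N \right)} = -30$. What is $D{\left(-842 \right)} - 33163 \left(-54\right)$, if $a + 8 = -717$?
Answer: $\frac{2806187606}{1567} \approx 1.7908 \cdot 10^{6}$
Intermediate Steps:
$a = -725$ ($a = -8 - 717 = -725$)
$D{\left(k \right)} = \frac{-30 + k}{-725 + k}$ ($D{\left(k \right)} = \frac{k - 30}{k - 725} = \frac{-30 + k}{-725 + k}$)
$D{\left(-842 \right)} - 33163 \left(-54\right) = \frac{-30 - 842}{-725 - 842} - 33163 \left(-54\right) = \frac{1}{-1567} \left(-872\right) - -1790802 = \left(- \frac{1}{1567}\right) \left(-872\right) + 1790802 = \frac{872}{1567} + 1790802 = \frac{2806187606}{1567}$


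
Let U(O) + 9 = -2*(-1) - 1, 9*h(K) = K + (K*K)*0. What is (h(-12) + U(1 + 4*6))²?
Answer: 784/9 ≈ 87.111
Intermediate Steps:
h(K) = K/9 (h(K) = (K + (K*K)*0)/9 = (K + K²*0)/9 = (K + 0)/9 = K/9)
U(O) = -8 (U(O) = -9 + (-2*(-1) - 1) = -9 + (2 - 1) = -9 + 1 = -8)
(h(-12) + U(1 + 4*6))² = ((⅑)*(-12) - 8)² = (-4/3 - 8)² = (-28/3)² = 784/9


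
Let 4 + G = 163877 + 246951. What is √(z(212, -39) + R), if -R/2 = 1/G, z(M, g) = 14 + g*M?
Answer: I*√87067504238097/102706 ≈ 90.852*I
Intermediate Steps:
z(M, g) = 14 + M*g
G = 410824 (G = -4 + (163877 + 246951) = -4 + 410828 = 410824)
R = -1/205412 (R = -2/410824 = -2*1/410824 = -1/205412 ≈ -4.8683e-6)
√(z(212, -39) + R) = √((14 + 212*(-39)) - 1/205412) = √((14 - 8268) - 1/205412) = √(-8254 - 1/205412) = √(-1695470649/205412) = I*√87067504238097/102706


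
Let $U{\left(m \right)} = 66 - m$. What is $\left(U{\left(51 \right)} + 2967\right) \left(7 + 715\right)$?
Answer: $2153004$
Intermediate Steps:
$\left(U{\left(51 \right)} + 2967\right) \left(7 + 715\right) = \left(\left(66 - 51\right) + 2967\right) \left(7 + 715\right) = \left(\left(66 - 51\right) + 2967\right) 722 = \left(15 + 2967\right) 722 = 2982 \cdot 722 = 2153004$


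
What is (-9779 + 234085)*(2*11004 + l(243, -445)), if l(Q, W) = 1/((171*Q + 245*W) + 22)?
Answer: 166484354346647/33725 ≈ 4.9365e+9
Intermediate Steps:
l(Q, W) = 1/(22 + 171*Q + 245*W)
(-9779 + 234085)*(2*11004 + l(243, -445)) = (-9779 + 234085)*(2*11004 + 1/(22 + 171*243 + 245*(-445))) = 224306*(22008 + 1/(22 + 41553 - 109025)) = 224306*(22008 + 1/(-67450)) = 224306*(22008 - 1/67450) = 224306*(1484439599/67450) = 166484354346647/33725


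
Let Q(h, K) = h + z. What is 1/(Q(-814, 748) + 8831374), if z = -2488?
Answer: 1/8828072 ≈ 1.1328e-7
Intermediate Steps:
Q(h, K) = -2488 + h (Q(h, K) = h - 2488 = -2488 + h)
1/(Q(-814, 748) + 8831374) = 1/((-2488 - 814) + 8831374) = 1/(-3302 + 8831374) = 1/8828072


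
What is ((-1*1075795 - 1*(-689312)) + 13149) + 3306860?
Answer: 2933526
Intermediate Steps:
((-1*1075795 - 1*(-689312)) + 13149) + 3306860 = ((-1075795 + 689312) + 13149) + 3306860 = (-386483 + 13149) + 3306860 = -373334 + 3306860 = 2933526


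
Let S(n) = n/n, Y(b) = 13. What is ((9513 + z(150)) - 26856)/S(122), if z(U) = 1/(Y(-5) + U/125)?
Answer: -1231348/71 ≈ -17343.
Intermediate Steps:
z(U) = 1/(13 + U/125)
S(n) = 1
((9513 + z(150)) - 26856)/S(122) = ((9513 + 125/(1625 + 150)) - 26856)/1 = ((9513 + 125/1775) - 26856)*1 = ((9513 + 125*(1/1775)) - 26856)*1 = ((9513 + 5/71) - 26856)*1 = (675428/71 - 26856)*1 = -1231348/71*1 = -1231348/71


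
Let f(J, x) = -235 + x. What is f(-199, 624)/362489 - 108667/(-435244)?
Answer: 39559902079/157771162316 ≈ 0.25074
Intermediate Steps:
f(-199, 624)/362489 - 108667/(-435244) = (-235 + 624)/362489 - 108667/(-435244) = 389*(1/362489) - 108667*(-1/435244) = 389/362489 + 108667/435244 = 39559902079/157771162316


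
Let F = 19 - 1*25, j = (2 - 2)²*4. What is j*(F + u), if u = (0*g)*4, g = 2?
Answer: 0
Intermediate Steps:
j = 0 (j = 0²*4 = 0*4 = 0)
F = -6 (F = 19 - 25 = -6)
u = 0 (u = (0*2)*4 = 0*4 = 0)
j*(F + u) = 0*(-6 + 0) = 0*(-6) = 0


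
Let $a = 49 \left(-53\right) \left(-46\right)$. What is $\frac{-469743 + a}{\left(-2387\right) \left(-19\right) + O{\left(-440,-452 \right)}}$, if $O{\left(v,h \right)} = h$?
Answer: $- \frac{350281}{44901} \approx -7.8012$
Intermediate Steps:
$a = 119462$ ($a = \left(-2597\right) \left(-46\right) = 119462$)
$\frac{-469743 + a}{\left(-2387\right) \left(-19\right) + O{\left(-440,-452 \right)}} = \frac{-469743 + 119462}{\left(-2387\right) \left(-19\right) - 452} = - \frac{350281}{45353 - 452} = - \frac{350281}{44901}$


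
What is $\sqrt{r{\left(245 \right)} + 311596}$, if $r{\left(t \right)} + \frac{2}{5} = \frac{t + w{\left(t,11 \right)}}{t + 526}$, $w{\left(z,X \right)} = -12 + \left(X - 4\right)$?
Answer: $\frac{\sqrt{514514958610}}{1285} \approx 558.21$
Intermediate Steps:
$w{\left(z,X \right)} = -16 + X$ ($w{\left(z,X \right)} = -12 + \left(-4 + X\right) = -16 + X$)
$r{\left(t \right)} = - \frac{2}{5} + \frac{-5 + t}{526 + t}$ ($r{\left(t \right)} = - \frac{2}{5} + \frac{t + \left(-16 + 11\right)}{t + 526} = - \frac{2}{5} + \frac{t - 5}{526 + t} = - \frac{2}{5} + \frac{-5 + t}{526 + t}$)
$\sqrt{r{\left(245 \right)} + 311596} = \sqrt{\frac{3 \left(-359 + 245\right)}{5 \left(526 + 245\right)} + 311596} = \sqrt{\frac{3}{5} \cdot \frac{1}{771} \left(-114\right) + 311596} = \sqrt{- \frac{114}{1285} + 311596} = \sqrt{\frac{400400746}{1285}} = \frac{\sqrt{514514958610}}{1285}$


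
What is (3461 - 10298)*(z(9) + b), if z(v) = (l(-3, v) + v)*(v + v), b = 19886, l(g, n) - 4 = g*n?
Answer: -134237658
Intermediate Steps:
l(g, n) = 4 + g*n
z(v) = 2*v*(4 - 2*v) (z(v) = ((4 - 3*v) + v)*(v + v) = (4 - 2*v)*(2*v) = 2*v*(4 - 2*v))
(3461 - 10298)*(z(9) + b) = (3461 - 10298)*(4*9*(2 - 1*9) + 19886) = -6837*(4*9*(2 - 9) + 19886) = -6837*(4*9*(-7) + 19886) = -6837*(-252 + 19886) = -6837*19634 = -134237658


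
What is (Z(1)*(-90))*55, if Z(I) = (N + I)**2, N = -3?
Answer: -19800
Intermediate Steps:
Z(I) = (-3 + I)**2
(Z(1)*(-90))*55 = ((-3 + 1)**2*(-90))*55 = ((-2)**2*(-90))*55 = (4*(-90))*55 = -360*55 = -19800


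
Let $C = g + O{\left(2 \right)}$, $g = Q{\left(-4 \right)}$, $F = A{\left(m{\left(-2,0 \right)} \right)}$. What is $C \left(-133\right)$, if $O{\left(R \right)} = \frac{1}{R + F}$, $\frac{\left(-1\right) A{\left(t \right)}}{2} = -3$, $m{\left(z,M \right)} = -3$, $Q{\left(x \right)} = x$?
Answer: $\frac{4123}{8} \approx 515.38$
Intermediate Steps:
$A{\left(t \right)} = 6$ ($A{\left(t \right)} = \left(-2\right) \left(-3\right) = 6$)
$F = 6$
$g = -4$
$O{\left(R \right)} = \frac{1}{6 + R}$ ($O{\left(R \right)} = \frac{1}{R + 6} = \frac{1}{6 + R}$)
$C = - \frac{31}{8}$ ($C = -4 + \frac{1}{6 + 2} = -4 + \frac{1}{8} = - \frac{31}{8} \approx -3.875$)
$C \left(-133\right) = \left(- \frac{31}{8}\right) \left(-133\right) = \frac{4123}{8}$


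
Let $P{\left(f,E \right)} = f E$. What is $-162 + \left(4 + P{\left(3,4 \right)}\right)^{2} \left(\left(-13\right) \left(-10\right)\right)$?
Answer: $33118$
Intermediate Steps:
$P{\left(f,E \right)} = E f$
$-162 + \left(4 + P{\left(3,4 \right)}\right)^{2} \left(\left(-13\right) \left(-10\right)\right) = -162 + \left(4 + 4 \cdot 3\right)^{2} \left(\left(-13\right) \left(-10\right)\right) = -162 + \left(4 + 12\right)^{2} \cdot 130 = -162 + 16^{2} \cdot 130 = -162 + 256 \cdot 130 = -162 + 33280 = 33118$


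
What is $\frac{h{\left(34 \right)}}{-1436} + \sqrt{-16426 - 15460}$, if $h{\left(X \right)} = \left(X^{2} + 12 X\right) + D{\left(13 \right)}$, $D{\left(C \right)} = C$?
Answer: $- \frac{1577}{1436} + i \sqrt{31886} \approx -1.0982 + 178.57 i$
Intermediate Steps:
$h{\left(X \right)} = 13 + X^{2} + 12 X$ ($h{\left(X \right)} = \left(X^{2} + 12 X\right) + 13 = 13 + X^{2} + 12 X$)
$\frac{h{\left(34 \right)}}{-1436} + \sqrt{-16426 - 15460} = \frac{13 + 34^{2} + 12 \cdot 34}{-1436} + \sqrt{-16426 - 15460} = \left(13 + 1156 + 408\right) \left(- \frac{1}{1436}\right) + \sqrt{-31886} = 1577 \left(- \frac{1}{1436}\right) + i \sqrt{31886} = - \frac{1577}{1436} + i \sqrt{31886}$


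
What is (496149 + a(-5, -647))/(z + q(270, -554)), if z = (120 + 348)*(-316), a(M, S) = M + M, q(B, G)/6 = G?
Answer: -496139/151212 ≈ -3.2811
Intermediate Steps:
q(B, G) = 6*G
a(M, S) = 2*M
z = -147888 (z = 468*(-316) = -147888)
(496149 + a(-5, -647))/(z + q(270, -554)) = (496149 + 2*(-5))/(-147888 + 6*(-554)) = (496149 - 10)/(-147888 - 3324) = 496139/(-151212) = 496139*(-1/151212) = -496139/151212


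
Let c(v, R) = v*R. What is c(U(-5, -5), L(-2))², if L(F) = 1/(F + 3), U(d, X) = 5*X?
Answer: 625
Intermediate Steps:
L(F) = 1/(3 + F)
c(v, R) = R*v
c(U(-5, -5), L(-2))² = ((5*(-5))/(3 - 2))² = (-25/1)² = (1*(-25))² = (-25)² = 625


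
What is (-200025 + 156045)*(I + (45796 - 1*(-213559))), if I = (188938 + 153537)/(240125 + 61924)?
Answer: -1148438904354200/100683 ≈ -1.1406e+10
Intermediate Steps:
I = 342475/302049 ≈ 1.1338
(-200025 + 156045)*(I + (45796 - 1*(-213559))) = (-200025 + 156045)*(342475/302049 + (45796 - 1*(-213559))) = -43980*(342475/302049 + (45796 + 213559)) = -43980*(342475/302049 + 259355) = -43980*78338260870/302049 = -1148438904354200/100683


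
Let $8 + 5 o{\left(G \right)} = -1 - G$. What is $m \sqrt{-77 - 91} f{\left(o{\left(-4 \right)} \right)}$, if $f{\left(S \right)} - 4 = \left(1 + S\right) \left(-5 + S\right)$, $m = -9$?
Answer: $- 72 i \sqrt{42} \approx - 466.61 i$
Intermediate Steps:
$o{\left(G \right)} = - \frac{9}{5} - \frac{G}{5}$ ($o{\left(G \right)} = - \frac{8}{5} + \frac{-1 - G}{5} = - \frac{8}{5} - \left(\frac{1}{5} + \frac{G}{5}\right) = - \frac{9}{5} - \frac{G}{5}$)
$f{\left(S \right)} = 4 + \left(1 + S\right) \left(-5 + S\right)$
$m \sqrt{-77 - 91} f{\left(o{\left(-4 \right)} \right)} = - 9 \sqrt{-77 - 91} \left(-1 + \left(- \frac{9}{5} - - \frac{4}{5}\right)^{2} - 4 \left(- \frac{9}{5} - - \frac{4}{5}\right)\right) = - 9 \sqrt{-168} \left(-1 + \left(- \frac{9}{5} + \frac{4}{5}\right)^{2} - 4 \left(- \frac{9}{5} + \frac{4}{5}\right)\right) = - 9 \cdot 2 i \sqrt{42} \left(-1 + \left(-1\right)^{2} - -4\right) = - 18 i \sqrt{42} \left(-1 + 1 + 4\right) = - 18 i \sqrt{42} \cdot 4 = - 72 i \sqrt{42}$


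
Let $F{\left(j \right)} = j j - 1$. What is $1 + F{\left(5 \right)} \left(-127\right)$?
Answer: $-3047$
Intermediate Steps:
$F{\left(j \right)} = -1 + j^{2}$ ($F{\left(j \right)} = j^{2} - 1 = -1 + j^{2}$)
$1 + F{\left(5 \right)} \left(-127\right) = 1 + \left(-1 + 5^{2}\right) \left(-127\right) = 1 + \left(-1 + 25\right) \left(-127\right) = 1 + 24 \left(-127\right) = 1 - 3048 = -3047$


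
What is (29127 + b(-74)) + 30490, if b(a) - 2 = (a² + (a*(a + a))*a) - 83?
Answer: -745436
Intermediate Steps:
b(a) = -81 + a² + 2*a³ (b(a) = 2 + ((a² + (a*(a + a))*a) - 83) = 2 + ((a² + (a*(2*a))*a) - 83) = 2 + ((a² + (2*a²)*a) - 83) = 2 + ((a² + 2*a³) - 83) = 2 + (-83 + a² + 2*a³) = -81 + a² + 2*a³)
(29127 + b(-74)) + 30490 = (29127 + (-81 + (-74)² + 2*(-74)³)) + 30490 = (29127 + (-81 + 5476 + 2*(-405224))) + 30490 = (29127 + (-81 + 5476 - 810448)) + 30490 = (29127 - 805053) + 30490 = -775926 + 30490 = -745436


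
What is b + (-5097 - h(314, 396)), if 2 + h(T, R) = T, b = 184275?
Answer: 178866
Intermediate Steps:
h(T, R) = -2 + T
b + (-5097 - h(314, 396)) = 184275 + (-5097 - (-2 + 314)) = 184275 + (-5097 - 1*312) = 184275 + (-5097 - 312) = 184275 - 5409 = 178866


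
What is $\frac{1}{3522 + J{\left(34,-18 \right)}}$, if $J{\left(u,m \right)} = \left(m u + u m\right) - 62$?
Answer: $\frac{1}{2236} \approx 0.00044723$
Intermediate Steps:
$J{\left(u,m \right)} = -62 + 2 m u$ ($J{\left(u,m \right)} = \left(m u + m u\right) - 62 = 2 m u - 62 = -62 + 2 m u$)
$\frac{1}{3522 + J{\left(34,-18 \right)}} = \frac{1}{3522 + \left(-62 + 2 \left(-18\right) 34\right)} = \frac{1}{3522 - 1286} = \frac{1}{2236}$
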